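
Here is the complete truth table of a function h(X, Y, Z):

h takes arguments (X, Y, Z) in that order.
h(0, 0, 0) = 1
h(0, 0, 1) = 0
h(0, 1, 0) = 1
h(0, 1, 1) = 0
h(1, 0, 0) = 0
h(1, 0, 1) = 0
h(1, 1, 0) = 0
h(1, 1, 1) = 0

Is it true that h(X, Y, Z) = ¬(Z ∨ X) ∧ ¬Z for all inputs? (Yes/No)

Test each input against both h and the formula:
  X=0, Y=0, Z=0: formula gives 1, h = 1 ✓
  X=0, Y=0, Z=1: formula gives 0, h = 0 ✓
  X=0, Y=1, Z=0: formula gives 1, h = 1 ✓
  X=0, Y=1, Z=1: formula gives 0, h = 0 ✓
  X=1, Y=0, Z=0: formula gives 0, h = 0 ✓
  … (the remaining 3 rows also agree.)
No disagreement on any input; they are logically equivalent.

Yes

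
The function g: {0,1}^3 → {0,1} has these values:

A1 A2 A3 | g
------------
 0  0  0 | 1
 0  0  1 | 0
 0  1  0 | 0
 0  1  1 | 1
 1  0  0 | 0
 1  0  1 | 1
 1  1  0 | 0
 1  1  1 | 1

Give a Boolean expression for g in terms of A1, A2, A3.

g(A1, A2, A3) = ((((NOT A1 AND NOT A2) AND NOT A3) OR ((NOT A1 AND A2) AND A3)) OR ((A1 AND NOT A2) AND A3)) OR ((A1 AND A2) AND A3)

Collect the rows where g=1 — (0,0,0), (0,1,1), (1,0,1), (1,1,1) — and write one minterm per row: ¬A1·¬A2·¬A3, ¬A1·A2·A3, A1·¬A2·A3, A1·A2·A3. Their union (logical OR) reproduces the table exactly.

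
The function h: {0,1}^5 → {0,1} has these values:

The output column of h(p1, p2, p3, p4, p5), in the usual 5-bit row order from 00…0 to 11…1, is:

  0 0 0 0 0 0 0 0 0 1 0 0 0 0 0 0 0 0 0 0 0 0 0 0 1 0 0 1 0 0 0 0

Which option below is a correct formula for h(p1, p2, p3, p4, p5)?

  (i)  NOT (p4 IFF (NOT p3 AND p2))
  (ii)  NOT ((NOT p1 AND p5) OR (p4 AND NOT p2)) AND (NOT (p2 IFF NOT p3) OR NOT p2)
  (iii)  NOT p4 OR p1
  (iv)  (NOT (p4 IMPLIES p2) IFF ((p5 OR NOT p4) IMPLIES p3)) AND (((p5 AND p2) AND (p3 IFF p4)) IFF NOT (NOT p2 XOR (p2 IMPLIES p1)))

iv

(i) disagrees with h on (0,0,0,1,0) (formula → 1, table → 0); rule it out.
(ii) disagrees with h on (0,0,0,0,0) (formula → 1, table → 0); rule it out.
(iii) disagrees with h on (0,0,0,0,0) (formula → 1, table → 0); rule it out.
That leaves (iv). Evaluating it on every row reproduces the table of h exactly.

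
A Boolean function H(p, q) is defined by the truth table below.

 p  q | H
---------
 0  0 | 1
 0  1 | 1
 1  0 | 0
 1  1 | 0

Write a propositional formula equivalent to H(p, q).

The output is the negation of p.

H(p, q) = not p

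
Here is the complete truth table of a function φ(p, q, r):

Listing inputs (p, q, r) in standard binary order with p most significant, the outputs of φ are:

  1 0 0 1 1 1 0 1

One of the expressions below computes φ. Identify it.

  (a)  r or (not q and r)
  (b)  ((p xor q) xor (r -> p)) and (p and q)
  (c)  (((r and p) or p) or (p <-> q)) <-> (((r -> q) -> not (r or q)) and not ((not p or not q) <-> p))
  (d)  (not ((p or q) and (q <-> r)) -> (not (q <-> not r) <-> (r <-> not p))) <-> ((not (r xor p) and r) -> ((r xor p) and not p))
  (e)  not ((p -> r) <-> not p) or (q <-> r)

e

(a): at (0,0,0) it gives 0, but φ = 1 — eliminated.
(b): at (0,0,0) it gives 0, but φ = 1 — eliminated.
(c): at (0,0,1) it gives 1, but φ = 0 — eliminated.
(d): at (0,0,0) it gives 0, but φ = 1 — eliminated.
That leaves (e). Evaluating it on every row reproduces the table of φ exactly.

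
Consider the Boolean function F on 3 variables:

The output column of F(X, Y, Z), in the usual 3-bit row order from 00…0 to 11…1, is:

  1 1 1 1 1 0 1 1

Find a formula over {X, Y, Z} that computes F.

F is 0 on exactly one input, (1,0,1), whose minterm is X·¬Y·Z. So F is the negation of that single conjunction.

F(X, Y, Z) = ~((X & ~Y) & Z)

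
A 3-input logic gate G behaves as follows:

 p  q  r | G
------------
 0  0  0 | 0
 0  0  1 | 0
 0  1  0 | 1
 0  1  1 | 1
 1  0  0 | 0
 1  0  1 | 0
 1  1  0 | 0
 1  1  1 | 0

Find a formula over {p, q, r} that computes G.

G=1 on 2 inputs: (0,1,0), (0,1,1). Reading each as a conjunction of literals (¬p·q·¬r, ¬p·q·r) and taking the OR gives the canonical DNF.

G(p, q, r) = ((not p and q) and not r) or ((not p and q) and r)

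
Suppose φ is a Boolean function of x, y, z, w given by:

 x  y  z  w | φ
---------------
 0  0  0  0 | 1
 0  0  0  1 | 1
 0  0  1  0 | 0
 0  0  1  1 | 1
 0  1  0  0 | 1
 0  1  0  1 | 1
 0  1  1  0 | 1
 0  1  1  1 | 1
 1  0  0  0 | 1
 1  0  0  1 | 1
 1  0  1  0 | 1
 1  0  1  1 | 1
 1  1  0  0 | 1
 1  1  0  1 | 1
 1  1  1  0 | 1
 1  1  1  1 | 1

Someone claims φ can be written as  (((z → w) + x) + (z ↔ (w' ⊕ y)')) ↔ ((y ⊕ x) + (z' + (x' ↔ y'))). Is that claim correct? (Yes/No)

Evaluate (((z → w) + x) + (z ↔ (w' ⊕ y)')) ↔ ((y ⊕ x) + (z' + (x' ↔ y'))) on each row and compare to φ:
  x=0, y=0, z=0, w=0: formula gives 1, φ = 1 ✓
  x=0, y=0, z=0, w=1: formula gives 1, φ = 1 ✓
  x=0, y=0, z=1, w=0: formula gives 0, φ = 0 ✓
  x=0, y=0, z=1, w=1: formula gives 1, φ = 1 ✓
  …and likewise for the remaining 12 rows.
No disagreement on any input; they are logically equivalent.

Yes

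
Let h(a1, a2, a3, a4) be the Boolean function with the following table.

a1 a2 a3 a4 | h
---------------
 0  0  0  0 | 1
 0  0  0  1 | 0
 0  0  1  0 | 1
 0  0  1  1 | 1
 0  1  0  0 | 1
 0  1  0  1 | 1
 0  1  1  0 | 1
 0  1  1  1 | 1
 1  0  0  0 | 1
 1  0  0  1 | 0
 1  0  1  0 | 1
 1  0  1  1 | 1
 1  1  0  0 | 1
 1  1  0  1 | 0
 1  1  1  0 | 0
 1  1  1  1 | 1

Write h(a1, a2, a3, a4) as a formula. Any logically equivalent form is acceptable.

h(a1, a2, a3, a4) = not ((((((not a1 and not a2) and not a3) and a4) or (((a1 and not a2) and not a3) and a4)) or (((a1 and a2) and not a3) and a4)) or (((a1 and a2) and a3) and not a4))

There are just 4 zero rows: (0,0,0,1), (1,0,0,1), (1,1,0,1), (1,1,1,0). Their minterms are ¬a1·¬a2·¬a3·a4, a1·¬a2·¬a3·a4, a1·a2·¬a3·a4, a1·a2·a3·¬a4; the OR of those covers precisely the 0-outputs, and negating it yields h.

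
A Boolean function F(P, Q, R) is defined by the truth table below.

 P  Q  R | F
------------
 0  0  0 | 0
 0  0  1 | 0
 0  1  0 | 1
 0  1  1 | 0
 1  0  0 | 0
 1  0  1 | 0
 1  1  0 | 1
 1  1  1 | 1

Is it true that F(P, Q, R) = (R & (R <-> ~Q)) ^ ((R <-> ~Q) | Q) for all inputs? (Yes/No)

No

Check the formula against F row by row:
  P=0, Q=0, R=0: formula gives 0, F = 0 ✓
  P=0, Q=0, R=1: formula gives 0, F = 0 ✓
  P=0, Q=1, R=0: formula gives 1, F = 1 ✓
  P=0, Q=1, R=1: formula gives 1, but F = 0 ✗
A single disagreement suffices: at (0,1,1) they differ, so the formula does not compute F.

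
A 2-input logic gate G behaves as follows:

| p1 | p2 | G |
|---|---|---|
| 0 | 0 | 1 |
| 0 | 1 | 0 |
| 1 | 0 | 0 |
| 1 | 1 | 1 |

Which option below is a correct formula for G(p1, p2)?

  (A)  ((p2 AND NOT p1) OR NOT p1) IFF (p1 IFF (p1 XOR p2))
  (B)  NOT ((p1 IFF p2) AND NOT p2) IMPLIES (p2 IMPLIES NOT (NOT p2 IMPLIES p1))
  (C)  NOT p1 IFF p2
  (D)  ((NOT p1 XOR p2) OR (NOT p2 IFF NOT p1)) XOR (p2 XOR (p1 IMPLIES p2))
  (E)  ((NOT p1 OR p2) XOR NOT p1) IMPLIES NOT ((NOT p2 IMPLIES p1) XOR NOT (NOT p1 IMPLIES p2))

(B) fails at (1,0): the formula yields 1, G is 0.
(C) fails at (0,0): the formula yields 0, G is 1.
(D) fails at (0,0): the formula yields 0, G is 1.
(E) fails at (0,1): the formula yields 1, G is 0.
(A) is the remaining candidate, and it agrees with G on all 4 inputs.

A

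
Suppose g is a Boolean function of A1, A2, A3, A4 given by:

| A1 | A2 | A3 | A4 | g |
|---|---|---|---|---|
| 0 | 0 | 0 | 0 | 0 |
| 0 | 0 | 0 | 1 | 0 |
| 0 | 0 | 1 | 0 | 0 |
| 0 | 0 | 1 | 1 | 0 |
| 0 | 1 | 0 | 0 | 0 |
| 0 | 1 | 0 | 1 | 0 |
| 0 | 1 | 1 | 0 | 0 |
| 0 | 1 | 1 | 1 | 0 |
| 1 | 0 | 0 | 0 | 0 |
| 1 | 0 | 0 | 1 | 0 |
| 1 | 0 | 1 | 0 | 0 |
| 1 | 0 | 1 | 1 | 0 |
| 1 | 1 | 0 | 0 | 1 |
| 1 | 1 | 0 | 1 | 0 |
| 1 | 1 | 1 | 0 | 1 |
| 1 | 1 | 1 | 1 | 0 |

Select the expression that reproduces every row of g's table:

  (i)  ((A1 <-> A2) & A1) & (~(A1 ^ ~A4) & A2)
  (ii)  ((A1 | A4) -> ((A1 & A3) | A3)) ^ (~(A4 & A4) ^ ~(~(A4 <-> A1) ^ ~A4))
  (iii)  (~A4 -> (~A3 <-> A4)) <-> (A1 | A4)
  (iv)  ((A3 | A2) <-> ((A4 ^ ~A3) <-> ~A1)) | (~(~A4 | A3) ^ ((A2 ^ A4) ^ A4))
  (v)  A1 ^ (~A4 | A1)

(ii): at (0,0,1,1) it gives 1, but g = 0 — eliminated.
(iii): at (0,0,0,0) it gives 1, but g = 0 — eliminated.
(iv): at (0,0,0,1) it gives 1, but g = 0 — eliminated.
(v): at (0,0,0,0) it gives 1, but g = 0 — eliminated.
Only (i) survives; checking it on all 16 rows confirms it matches g.

i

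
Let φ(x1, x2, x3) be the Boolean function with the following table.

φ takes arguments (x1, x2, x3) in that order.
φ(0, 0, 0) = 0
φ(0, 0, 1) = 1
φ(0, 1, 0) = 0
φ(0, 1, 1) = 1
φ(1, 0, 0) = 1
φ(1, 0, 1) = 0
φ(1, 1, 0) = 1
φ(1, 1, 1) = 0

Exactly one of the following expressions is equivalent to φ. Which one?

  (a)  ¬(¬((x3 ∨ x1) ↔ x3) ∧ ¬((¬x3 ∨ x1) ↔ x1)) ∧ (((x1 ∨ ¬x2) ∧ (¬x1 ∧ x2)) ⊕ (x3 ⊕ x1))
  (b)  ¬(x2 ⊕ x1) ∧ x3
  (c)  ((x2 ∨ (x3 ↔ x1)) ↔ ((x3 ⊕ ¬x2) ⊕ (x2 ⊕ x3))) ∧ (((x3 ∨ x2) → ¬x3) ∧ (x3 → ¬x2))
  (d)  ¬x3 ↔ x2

(b): at (0,1,1) it gives 0, but φ = 1 — eliminated.
(c): at (0,0,0) it gives 1, but φ = 0 — eliminated.
(d): at (0,1,0) it gives 1, but φ = 0 — eliminated.
That leaves (a). Evaluating it on every row reproduces the table of φ exactly.

a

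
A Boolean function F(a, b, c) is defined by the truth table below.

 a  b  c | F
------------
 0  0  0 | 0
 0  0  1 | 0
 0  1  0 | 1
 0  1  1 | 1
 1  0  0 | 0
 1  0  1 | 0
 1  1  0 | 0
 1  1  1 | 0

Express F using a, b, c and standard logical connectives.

Collect the rows where F=1 — (0,1,0), (0,1,1) — and write one minterm per row: ¬a·b·¬c, ¬a·b·c. Their union (logical OR) reproduces the table exactly.

F(a, b, c) = ((¬a ∧ b) ∧ ¬c) ∨ ((¬a ∧ b) ∧ c)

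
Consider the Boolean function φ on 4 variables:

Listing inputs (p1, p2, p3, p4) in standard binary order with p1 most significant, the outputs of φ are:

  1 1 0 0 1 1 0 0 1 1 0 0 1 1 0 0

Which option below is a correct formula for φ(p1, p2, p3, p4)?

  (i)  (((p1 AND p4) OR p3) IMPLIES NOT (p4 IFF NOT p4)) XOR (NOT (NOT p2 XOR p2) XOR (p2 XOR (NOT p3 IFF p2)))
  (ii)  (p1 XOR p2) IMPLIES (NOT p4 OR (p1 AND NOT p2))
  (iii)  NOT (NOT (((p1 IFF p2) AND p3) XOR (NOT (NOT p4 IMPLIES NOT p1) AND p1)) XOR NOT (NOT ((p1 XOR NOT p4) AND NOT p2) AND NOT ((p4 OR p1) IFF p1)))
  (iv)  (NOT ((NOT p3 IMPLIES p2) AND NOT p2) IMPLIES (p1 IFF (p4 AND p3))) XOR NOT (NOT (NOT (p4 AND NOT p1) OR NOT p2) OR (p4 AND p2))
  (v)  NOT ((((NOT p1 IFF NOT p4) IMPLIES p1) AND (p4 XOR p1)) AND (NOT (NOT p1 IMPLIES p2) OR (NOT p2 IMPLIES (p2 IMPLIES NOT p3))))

i

(ii) fails at (0,0,1,0): the formula yields 1, φ is 0.
(iii) fails at (0,0,0,1): the formula yields 0, φ is 1.
(iv) fails at (0,0,0,0): the formula yields 0, φ is 1.
(v) fails at (0,0,0,1): the formula yields 0, φ is 1.
(i) is the remaining candidate, and it agrees with φ on all 16 inputs.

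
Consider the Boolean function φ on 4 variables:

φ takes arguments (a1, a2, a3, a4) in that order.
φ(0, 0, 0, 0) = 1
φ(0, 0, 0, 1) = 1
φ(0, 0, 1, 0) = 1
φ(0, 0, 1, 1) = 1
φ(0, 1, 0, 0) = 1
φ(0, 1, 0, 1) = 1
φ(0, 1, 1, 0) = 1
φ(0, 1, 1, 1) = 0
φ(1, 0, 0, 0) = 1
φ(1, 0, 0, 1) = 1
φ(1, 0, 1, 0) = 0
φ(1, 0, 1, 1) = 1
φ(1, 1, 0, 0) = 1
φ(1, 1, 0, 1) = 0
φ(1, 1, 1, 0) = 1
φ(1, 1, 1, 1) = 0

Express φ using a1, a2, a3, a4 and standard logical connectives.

φ(a1, a2, a3, a4) = ((((((a1' · a2) · a3) · a4) + (((a1 · a2') · a3) · a4')) + (((a1 · a2) · a3') · a4)) + (((a1 · a2) · a3) · a4))'

There are just 4 zero rows: (0,1,1,1), (1,0,1,0), (1,1,0,1), (1,1,1,1). Their minterms are ¬a1·a2·a3·a4, a1·¬a2·a3·¬a4, a1·a2·¬a3·a4, a1·a2·a3·a4; the OR of those covers precisely the 0-outputs, and negating it yields φ.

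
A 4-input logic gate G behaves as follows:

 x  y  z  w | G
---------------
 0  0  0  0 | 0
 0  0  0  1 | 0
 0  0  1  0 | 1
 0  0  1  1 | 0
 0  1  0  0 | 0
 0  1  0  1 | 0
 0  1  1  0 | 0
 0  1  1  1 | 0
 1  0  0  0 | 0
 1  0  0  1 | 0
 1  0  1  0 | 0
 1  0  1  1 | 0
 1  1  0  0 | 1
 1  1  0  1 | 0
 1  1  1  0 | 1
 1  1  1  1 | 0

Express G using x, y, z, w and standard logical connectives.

G=1 on 3 inputs: (0,0,1,0), (1,1,0,0), (1,1,1,0). Reading each as a conjunction of literals (¬x·¬y·z·¬w, x·y·¬z·¬w, x·y·z·¬w) and taking the OR gives the canonical DNF.

G(x, y, z, w) = ((((x' · y') · z) · w') + (((x · y) · z') · w')) + (((x · y) · z) · w')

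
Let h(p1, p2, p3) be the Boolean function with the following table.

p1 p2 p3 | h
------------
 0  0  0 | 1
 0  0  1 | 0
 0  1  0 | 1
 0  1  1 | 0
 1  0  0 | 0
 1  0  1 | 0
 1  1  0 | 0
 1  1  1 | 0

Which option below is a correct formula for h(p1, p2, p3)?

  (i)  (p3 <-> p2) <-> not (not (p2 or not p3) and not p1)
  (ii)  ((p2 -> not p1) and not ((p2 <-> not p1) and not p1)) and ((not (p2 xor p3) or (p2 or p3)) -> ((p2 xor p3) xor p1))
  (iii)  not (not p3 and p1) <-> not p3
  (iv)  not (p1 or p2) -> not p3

(i) disagrees with h on (0,0,1) (formula → 1, table → 0); rule it out.
(ii) disagrees with h on (0,0,0) (formula → 0, table → 1); rule it out.
(iv) disagrees with h on (0,1,1) (formula → 1, table → 0); rule it out.
Only (iii) survives; checking it on all 8 rows confirms it matches h.

iii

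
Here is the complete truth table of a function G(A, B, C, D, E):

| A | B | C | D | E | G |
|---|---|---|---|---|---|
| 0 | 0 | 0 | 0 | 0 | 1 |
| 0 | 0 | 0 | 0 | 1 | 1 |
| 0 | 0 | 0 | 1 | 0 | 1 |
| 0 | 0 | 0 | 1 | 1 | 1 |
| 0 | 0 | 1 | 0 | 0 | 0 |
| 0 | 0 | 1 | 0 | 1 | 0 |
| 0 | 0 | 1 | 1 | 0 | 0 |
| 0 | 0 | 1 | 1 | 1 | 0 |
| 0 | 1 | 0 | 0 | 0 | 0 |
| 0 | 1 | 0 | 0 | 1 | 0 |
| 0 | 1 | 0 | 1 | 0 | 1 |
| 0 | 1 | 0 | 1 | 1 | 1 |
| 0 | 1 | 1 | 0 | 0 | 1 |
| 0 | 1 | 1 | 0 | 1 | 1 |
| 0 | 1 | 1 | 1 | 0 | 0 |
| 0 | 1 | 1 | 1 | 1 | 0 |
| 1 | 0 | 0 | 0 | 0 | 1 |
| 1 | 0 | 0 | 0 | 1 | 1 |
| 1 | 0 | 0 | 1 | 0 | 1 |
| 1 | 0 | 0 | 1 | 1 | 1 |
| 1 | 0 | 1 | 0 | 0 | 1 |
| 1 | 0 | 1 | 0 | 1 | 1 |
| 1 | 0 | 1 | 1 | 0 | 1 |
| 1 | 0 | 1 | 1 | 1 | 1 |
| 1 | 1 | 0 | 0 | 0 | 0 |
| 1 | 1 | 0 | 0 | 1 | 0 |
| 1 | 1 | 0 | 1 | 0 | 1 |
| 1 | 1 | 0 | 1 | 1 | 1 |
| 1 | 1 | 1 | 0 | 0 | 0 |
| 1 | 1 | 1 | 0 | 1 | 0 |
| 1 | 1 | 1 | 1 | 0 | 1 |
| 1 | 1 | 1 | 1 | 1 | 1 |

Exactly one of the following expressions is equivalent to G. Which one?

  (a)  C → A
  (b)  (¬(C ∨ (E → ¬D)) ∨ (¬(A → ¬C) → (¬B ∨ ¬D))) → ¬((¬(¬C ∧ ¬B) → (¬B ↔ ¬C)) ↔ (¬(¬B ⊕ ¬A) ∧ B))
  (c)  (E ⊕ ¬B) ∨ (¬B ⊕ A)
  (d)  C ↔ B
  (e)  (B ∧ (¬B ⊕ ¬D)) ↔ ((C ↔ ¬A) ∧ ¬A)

e

(a) fails at (0,1,0,0,0): the formula yields 1, G is 0.
(b) fails at (0,1,0,1,0): the formula yields 0, G is 1.
(c) fails at (0,0,1,0,0): the formula yields 1, G is 0.
(d) fails at (0,1,0,1,0): the formula yields 0, G is 1.
Only (e) survives; checking it on all 32 rows confirms it matches G.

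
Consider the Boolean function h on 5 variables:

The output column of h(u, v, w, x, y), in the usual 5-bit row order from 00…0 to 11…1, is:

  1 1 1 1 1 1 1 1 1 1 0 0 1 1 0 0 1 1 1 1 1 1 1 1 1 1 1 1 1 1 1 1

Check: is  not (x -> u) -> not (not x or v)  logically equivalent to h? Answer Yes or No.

Evaluate not (x -> u) -> not (not x or v) on each row and compare to h:
  u=0, v=0, w=0, x=0, y=0: formula gives 1, h = 1 ✓
  u=0, v=0, w=0, x=0, y=1: formula gives 1, h = 1 ✓
  u=0, v=0, w=0, x=1, y=0: formula gives 1, h = 1 ✓
  u=0, v=0, w=0, x=1, y=1: formula gives 1, h = 1 ✓
  … (the remaining 28 rows also agree.)
All 32 rows match — the expression computes h exactly.

Yes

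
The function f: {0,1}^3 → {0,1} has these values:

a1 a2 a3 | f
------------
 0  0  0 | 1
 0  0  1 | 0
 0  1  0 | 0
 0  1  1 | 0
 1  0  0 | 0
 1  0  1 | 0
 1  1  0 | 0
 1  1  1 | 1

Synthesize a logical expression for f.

Collect the rows where f=1 — (0,0,0), (1,1,1) — and write one minterm per row: ¬a1·¬a2·¬a3, a1·a2·a3. Their union (logical OR) reproduces the table exactly.

f(a1, a2, a3) = ((¬a1 ∧ ¬a2) ∧ ¬a3) ∨ ((a1 ∧ a2) ∧ a3)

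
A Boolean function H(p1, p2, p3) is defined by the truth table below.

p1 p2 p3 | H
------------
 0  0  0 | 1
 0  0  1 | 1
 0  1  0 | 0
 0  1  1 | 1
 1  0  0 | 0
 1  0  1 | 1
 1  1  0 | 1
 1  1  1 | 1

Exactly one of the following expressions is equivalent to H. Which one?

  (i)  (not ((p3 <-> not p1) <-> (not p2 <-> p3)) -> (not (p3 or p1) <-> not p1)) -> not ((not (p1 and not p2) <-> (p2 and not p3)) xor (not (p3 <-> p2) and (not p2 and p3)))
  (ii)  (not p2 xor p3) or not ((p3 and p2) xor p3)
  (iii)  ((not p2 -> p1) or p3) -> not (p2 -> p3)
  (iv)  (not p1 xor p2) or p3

iv

(i): at (0,0,1) it gives 0, but H = 1 — eliminated.
(ii): at (0,0,1) it gives 0, but H = 1 — eliminated.
(iii): at (0,0,1) it gives 0, but H = 1 — eliminated.
That leaves (iv). Evaluating it on every row reproduces the table of H exactly.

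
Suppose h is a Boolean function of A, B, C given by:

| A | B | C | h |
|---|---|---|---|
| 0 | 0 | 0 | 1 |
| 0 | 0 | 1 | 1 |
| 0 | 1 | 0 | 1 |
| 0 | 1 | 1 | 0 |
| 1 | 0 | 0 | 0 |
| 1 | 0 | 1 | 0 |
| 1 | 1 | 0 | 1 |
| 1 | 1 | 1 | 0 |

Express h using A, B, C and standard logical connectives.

h(A, B, C) = ((((¬A ∧ ¬B) ∧ ¬C) ∨ ((¬A ∧ ¬B) ∧ C)) ∨ ((¬A ∧ B) ∧ ¬C)) ∨ ((A ∧ B) ∧ ¬C)

h=1 on 4 inputs: (0,0,0), (0,0,1), (0,1,0), (1,1,0). Reading each as a conjunction of literals (¬A·¬B·¬C, ¬A·¬B·C, ¬A·B·¬C, A·B·¬C) and taking the OR gives the canonical DNF.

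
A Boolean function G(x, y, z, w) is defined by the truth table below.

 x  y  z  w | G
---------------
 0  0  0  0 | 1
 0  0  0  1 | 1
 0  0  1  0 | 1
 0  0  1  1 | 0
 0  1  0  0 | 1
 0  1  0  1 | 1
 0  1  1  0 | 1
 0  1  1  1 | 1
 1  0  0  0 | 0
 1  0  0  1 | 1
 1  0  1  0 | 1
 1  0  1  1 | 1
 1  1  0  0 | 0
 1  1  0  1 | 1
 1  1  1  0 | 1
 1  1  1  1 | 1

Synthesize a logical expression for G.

The 0-rows are (0,0,1,1), (1,0,0,0), (1,1,0,0). Take each as a conjunction (¬x·¬y·z·w, x·¬y·¬z·¬w, x·y·¬z·¬w), form their disjunction, and complement — that gives a formula that is 1 everywhere G is.

G(x, y, z, w) = not (((((not x and not y) and z) and w) or (((x and not y) and not z) and not w)) or (((x and y) and not z) and not w))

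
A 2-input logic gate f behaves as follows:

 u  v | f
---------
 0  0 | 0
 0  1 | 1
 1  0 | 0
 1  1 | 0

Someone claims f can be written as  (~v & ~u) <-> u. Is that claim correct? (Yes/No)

Yes

Check the formula against f row by row:
  u=0, v=0: formula gives 0, f = 0 ✓
  u=0, v=1: formula gives 1, f = 1 ✓
  u=1, v=0: formula gives 0, f = 0 ✓
  u=1, v=1: formula gives 0, f = 0 ✓
Every row agrees, so the formula is equivalent.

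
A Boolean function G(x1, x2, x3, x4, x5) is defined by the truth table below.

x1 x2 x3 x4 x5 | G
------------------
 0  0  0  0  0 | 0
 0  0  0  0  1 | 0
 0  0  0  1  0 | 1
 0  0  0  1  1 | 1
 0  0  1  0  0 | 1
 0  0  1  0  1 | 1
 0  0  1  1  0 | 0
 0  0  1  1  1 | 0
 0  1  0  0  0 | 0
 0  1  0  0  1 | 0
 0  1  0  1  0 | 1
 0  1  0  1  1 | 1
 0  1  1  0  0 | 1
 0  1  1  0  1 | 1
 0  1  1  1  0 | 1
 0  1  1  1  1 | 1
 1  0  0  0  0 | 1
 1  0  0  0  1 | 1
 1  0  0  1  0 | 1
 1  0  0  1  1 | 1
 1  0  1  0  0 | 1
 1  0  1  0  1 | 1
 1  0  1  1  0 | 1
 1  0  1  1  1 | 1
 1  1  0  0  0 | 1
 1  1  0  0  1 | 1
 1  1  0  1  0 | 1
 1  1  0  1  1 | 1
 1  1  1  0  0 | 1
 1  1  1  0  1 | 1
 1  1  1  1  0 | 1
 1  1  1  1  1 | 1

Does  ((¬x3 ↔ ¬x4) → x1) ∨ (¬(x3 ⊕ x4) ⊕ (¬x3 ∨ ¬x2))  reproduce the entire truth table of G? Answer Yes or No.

Yes

Test each input against both G and the formula:
  x1=0, x2=0, x3=0, x4=0, x5=0: formula gives 0, G = 0 ✓
  x1=0, x2=0, x3=0, x4=0, x5=1: formula gives 0, G = 0 ✓
  x1=0, x2=0, x3=0, x4=1, x5=0: formula gives 1, G = 1 ✓
  x1=0, x2=0, x3=0, x4=1, x5=1: formula gives 1, G = 1 ✓
  …and likewise for the remaining 28 rows.
No disagreement on any input; they are logically equivalent.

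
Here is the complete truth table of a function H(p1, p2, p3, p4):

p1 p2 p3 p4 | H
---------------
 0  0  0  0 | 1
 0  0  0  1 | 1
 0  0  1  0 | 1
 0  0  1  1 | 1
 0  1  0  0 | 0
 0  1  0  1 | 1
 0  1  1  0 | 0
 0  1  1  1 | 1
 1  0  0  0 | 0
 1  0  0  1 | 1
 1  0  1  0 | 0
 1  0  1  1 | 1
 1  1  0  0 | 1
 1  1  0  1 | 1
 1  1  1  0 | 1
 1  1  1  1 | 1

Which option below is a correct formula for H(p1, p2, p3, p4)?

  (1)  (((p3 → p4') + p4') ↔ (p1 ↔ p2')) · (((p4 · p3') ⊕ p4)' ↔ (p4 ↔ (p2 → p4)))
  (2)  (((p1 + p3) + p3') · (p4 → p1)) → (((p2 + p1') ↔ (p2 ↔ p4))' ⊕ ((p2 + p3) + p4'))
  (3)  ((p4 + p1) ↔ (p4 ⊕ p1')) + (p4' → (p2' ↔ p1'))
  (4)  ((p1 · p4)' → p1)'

3

(1) disagrees with H on (0,0,0,0) (formula → 0, table → 1); rule it out.
(2) disagrees with H on (1,0,0,1) (formula → 0, table → 1); rule it out.
(4) disagrees with H on (0,1,0,0) (formula → 1, table → 0); rule it out.
That leaves (3). Evaluating it on every row reproduces the table of H exactly.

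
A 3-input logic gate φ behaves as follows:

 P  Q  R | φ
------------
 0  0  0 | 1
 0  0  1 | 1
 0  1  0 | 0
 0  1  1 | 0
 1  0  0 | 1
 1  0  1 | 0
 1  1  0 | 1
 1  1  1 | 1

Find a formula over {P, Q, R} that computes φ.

The 0-rows are (0,1,0), (0,1,1), (1,0,1). Take each as a conjunction (¬P·Q·¬R, ¬P·Q·R, P·¬Q·R), form their disjunction, and complement — that gives a formula that is 1 everywhere φ is.

φ(P, Q, R) = not ((((not P and Q) and not R) or ((not P and Q) and R)) or ((P and not Q) and R))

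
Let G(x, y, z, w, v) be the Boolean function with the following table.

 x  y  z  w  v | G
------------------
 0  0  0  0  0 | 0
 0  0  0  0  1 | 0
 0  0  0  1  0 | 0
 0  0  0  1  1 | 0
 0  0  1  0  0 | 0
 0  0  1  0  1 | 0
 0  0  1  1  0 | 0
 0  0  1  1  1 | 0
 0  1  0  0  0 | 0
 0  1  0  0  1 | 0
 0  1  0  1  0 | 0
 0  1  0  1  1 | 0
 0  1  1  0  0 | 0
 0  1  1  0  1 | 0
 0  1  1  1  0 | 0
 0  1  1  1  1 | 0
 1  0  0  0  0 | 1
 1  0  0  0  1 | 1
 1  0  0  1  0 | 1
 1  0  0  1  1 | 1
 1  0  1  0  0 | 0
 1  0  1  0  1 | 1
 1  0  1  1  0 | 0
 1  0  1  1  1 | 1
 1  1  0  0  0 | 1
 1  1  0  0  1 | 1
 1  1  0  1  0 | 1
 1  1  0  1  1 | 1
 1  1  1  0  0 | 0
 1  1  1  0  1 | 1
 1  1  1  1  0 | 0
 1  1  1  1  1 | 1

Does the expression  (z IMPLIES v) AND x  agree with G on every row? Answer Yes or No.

Yes

Evaluate (z IMPLIES v) AND x on each row and compare to G:
  x=0, y=0, z=0, w=0, v=0: formula gives 0, G = 0 ✓
  x=0, y=0, z=0, w=0, v=1: formula gives 0, G = 0 ✓
  x=0, y=0, z=0, w=1, v=0: formula gives 0, G = 0 ✓
  x=0, y=0, z=0, w=1, v=1: formula gives 0, G = 0 ✓
  …and likewise for the remaining 28 rows.
Every row agrees, so the formula is equivalent.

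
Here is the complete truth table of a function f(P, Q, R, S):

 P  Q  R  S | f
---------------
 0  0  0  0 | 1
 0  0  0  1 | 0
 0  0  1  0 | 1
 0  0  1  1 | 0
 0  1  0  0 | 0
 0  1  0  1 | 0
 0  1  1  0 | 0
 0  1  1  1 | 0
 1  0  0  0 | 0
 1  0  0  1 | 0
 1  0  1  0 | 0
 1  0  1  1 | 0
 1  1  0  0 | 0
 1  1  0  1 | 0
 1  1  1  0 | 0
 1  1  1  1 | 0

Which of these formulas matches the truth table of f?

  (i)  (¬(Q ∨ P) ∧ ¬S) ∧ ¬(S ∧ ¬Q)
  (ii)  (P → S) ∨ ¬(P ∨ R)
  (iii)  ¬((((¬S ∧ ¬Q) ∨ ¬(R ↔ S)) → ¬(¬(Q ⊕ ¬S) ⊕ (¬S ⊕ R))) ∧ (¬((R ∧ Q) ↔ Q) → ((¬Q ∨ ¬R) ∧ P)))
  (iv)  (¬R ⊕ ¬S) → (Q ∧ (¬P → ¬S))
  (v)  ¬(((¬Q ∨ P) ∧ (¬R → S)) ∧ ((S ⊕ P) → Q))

i

(ii) disagrees with f on (0,0,0,1) (formula → 1, table → 0); rule it out.
(iii) disagrees with f on (0,0,0,1) (formula → 1, table → 0); rule it out.
(iv) disagrees with f on (0,0,1,0) (formula → 0, table → 1); rule it out.
(v) disagrees with f on (0,0,0,1) (formula → 1, table → 0); rule it out.
That leaves (i). Evaluating it on every row reproduces the table of f exactly.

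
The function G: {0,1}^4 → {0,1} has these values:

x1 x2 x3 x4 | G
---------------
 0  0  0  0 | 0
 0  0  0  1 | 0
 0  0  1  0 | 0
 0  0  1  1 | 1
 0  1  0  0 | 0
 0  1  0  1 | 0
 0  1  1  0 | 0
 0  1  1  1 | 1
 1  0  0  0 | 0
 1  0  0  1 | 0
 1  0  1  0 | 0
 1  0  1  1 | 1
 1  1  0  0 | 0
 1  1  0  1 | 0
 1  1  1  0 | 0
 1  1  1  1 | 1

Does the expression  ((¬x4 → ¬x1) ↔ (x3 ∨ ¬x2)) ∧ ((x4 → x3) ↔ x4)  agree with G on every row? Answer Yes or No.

Yes

Check the formula against G row by row:
  x1=0, x2=0, x3=0, x4=0: formula gives 0, G = 0 ✓
  x1=0, x2=0, x3=0, x4=1: formula gives 0, G = 0 ✓
  x1=0, x2=0, x3=1, x4=0: formula gives 0, G = 0 ✓
  x1=0, x2=0, x3=1, x4=1: formula gives 1, G = 1 ✓
  …and likewise for the remaining 12 rows.
No disagreement on any input; they are logically equivalent.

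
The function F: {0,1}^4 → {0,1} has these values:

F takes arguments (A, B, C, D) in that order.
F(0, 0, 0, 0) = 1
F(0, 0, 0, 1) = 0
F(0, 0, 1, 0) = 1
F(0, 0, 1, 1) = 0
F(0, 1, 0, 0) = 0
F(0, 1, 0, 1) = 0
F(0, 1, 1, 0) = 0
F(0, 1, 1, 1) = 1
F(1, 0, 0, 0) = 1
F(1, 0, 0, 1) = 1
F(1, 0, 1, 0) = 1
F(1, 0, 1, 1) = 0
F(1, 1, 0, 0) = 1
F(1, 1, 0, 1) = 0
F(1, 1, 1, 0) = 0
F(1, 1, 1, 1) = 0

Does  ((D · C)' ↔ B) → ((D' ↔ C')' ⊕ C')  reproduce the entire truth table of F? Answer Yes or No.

No

Test each input against both F and the formula:
  A=0, B=0, C=0, D=0: formula gives 1, F = 1 ✓
  A=0, B=0, C=0, D=1: formula gives 1, but F = 0 ✗
Row (0,0,0,1) is a counterexample, so the formula is not equivalent to F.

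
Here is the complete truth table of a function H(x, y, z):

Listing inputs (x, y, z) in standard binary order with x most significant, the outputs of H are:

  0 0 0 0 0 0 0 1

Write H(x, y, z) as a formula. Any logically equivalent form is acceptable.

H is 1 on exactly one input, (1,1,1), whose minterm is x·y·z. So H is just that conjunction.

H(x, y, z) = (x and y) and z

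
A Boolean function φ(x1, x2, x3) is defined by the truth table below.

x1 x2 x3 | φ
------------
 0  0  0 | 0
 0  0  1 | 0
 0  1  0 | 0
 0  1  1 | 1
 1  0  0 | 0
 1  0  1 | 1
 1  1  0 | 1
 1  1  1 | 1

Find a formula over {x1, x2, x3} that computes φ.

φ=1 on 4 inputs: (0,1,1), (1,0,1), (1,1,0), (1,1,1). Reading each as a conjunction of literals (¬x1·x2·x3, x1·¬x2·x3, x1·x2·¬x3, x1·x2·x3) and taking the OR gives the canonical DNF.

φ(x1, x2, x3) = ((((x1' · x2) · x3) + ((x1 · x2') · x3)) + ((x1 · x2) · x3')) + ((x1 · x2) · x3)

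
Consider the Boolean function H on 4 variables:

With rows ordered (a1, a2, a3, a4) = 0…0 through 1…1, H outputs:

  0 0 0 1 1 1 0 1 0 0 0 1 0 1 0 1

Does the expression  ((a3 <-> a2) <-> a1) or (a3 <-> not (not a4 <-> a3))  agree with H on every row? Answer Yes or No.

No

Test each input against both H and the formula:
  a1=0, a2=0, a3=0, a4=0: formula gives 0, H = 0 ✓
  a1=0, a2=0, a3=0, a4=1: formula gives 1, but H = 0 ✗
A single disagreement suffices: at (0,0,0,1) they differ, so the formula does not compute H.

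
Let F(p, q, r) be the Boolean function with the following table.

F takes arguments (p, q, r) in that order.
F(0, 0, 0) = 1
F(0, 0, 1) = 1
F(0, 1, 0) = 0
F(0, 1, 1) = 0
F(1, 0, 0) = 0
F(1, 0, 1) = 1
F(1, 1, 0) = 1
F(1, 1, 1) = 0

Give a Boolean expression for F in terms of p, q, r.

The 1-rows are (0,0,0), (0,0,1), (1,0,1), (1,1,0). Each contributes one minterm — ¬p·¬q·¬r; ¬p·¬q·r; p·¬q·r; p·q·¬r — and their disjunction is a sum-of-products form of F.

F(p, q, r) = ((((NOT p AND NOT q) AND NOT r) OR ((NOT p AND NOT q) AND r)) OR ((p AND NOT q) AND r)) OR ((p AND q) AND NOT r)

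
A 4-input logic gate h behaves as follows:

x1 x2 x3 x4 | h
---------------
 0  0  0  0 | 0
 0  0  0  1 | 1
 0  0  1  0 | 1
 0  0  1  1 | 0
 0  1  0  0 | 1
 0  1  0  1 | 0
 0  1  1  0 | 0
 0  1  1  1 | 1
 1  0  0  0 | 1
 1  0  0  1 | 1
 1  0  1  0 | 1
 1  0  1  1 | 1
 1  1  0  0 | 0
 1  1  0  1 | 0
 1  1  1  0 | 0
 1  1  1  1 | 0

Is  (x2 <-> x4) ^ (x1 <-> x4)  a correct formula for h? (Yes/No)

No

Check the formula against h row by row:
  x1=0, x2=0, x3=0, x4=0: formula gives 0, h = 0 ✓
  x1=0, x2=0, x3=0, x4=1: formula gives 0, but h = 1 ✗
Since they disagree at (0,0,0,1), the expression is not a correct formula for h.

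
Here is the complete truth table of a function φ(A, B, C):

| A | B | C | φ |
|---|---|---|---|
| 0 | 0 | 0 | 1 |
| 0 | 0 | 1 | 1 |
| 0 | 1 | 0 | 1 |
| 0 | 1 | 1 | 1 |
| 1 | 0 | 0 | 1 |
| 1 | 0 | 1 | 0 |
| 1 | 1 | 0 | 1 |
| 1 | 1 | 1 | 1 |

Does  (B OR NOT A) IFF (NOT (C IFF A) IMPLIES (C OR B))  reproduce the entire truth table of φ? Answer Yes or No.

Test each input against both φ and the formula:
  A=0, B=0, C=0: formula gives 1, φ = 1 ✓
  A=0, B=0, C=1: formula gives 1, φ = 1 ✓
  A=0, B=1, C=0: formula gives 1, φ = 1 ✓
  A=0, B=1, C=1: formula gives 1, φ = 1 ✓
  A=1, B=0, C=0: formula gives 1, φ = 1 ✓
  …and likewise for the remaining 3 rows.
All 8 rows match — the expression computes φ exactly.

Yes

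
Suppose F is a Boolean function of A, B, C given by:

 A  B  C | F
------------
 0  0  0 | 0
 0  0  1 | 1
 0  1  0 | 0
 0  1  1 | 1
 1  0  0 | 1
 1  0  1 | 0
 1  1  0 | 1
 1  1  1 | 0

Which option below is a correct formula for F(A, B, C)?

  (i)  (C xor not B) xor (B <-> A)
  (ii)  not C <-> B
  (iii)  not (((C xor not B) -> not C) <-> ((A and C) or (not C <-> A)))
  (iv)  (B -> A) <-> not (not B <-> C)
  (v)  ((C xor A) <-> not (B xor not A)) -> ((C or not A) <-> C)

i

(ii): at (0,1,0) it gives 1, but F = 0 — eliminated.
(iii): at (0,0,0) it gives 1, but F = 0 — eliminated.
(iv): at (0,0,0) it gives 1, but F = 0 — eliminated.
(v): at (0,1,0) it gives 1, but F = 0 — eliminated.
That leaves (i). Evaluating it on every row reproduces the table of F exactly.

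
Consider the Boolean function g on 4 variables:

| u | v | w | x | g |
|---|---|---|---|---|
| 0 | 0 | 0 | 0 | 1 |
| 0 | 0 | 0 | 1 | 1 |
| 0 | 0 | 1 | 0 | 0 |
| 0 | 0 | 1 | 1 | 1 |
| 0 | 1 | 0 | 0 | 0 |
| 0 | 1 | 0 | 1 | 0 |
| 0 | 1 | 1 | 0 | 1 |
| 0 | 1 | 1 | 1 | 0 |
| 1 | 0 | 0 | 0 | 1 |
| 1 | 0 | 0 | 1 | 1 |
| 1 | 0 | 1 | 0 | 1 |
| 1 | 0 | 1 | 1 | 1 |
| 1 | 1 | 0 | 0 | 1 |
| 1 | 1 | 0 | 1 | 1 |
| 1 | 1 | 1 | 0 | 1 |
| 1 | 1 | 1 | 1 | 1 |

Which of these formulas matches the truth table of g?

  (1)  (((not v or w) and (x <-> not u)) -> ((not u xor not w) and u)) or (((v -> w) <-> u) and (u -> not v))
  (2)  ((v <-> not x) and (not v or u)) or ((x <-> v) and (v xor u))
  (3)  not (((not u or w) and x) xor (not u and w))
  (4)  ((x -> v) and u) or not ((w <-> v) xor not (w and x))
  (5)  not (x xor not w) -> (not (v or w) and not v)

4

(1): at (0,0,0,1) it gives 0, but g = 1 — eliminated.
(2): at (0,0,0,0) it gives 0, but g = 1 — eliminated.
(3): at (0,0,0,1) it gives 0, but g = 1 — eliminated.
(5): at (0,1,0,0) it gives 1, but g = 0 — eliminated.
(4) is the remaining candidate, and it agrees with g on all 16 inputs.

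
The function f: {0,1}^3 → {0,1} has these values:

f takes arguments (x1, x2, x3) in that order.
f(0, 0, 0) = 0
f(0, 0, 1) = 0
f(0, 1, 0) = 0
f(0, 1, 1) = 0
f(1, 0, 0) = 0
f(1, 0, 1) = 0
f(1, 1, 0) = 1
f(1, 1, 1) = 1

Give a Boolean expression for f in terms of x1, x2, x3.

f=1 on 2 inputs: (1,1,0), (1,1,1). Reading each as a conjunction of literals (x1·x2·¬x3, x1·x2·x3) and taking the OR gives the canonical DNF.

f(x1, x2, x3) = ((x1 · x2) · x3') + ((x1 · x2) · x3)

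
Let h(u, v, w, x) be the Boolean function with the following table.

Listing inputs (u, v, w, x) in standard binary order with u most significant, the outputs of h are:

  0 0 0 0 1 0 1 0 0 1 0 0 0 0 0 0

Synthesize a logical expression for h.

h=1 on 3 inputs: (0,1,0,0), (0,1,1,0), (1,0,0,1). Reading each as a conjunction of literals (¬u·v·¬w·¬x, ¬u·v·w·¬x, u·¬v·¬w·x) and taking the OR gives the canonical DNF.

h(u, v, w, x) = ((((~u & v) & ~w) & ~x) | (((~u & v) & w) & ~x)) | (((u & ~v) & ~w) & x)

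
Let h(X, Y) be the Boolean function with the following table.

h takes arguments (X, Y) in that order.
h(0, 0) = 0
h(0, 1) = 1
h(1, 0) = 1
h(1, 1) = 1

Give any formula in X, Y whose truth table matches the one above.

h(X, Y) = ~(~X & ~Y)

h is 0 on exactly one input, (0,0), whose minterm is ¬X·¬Y. So h is the negation of that single conjunction.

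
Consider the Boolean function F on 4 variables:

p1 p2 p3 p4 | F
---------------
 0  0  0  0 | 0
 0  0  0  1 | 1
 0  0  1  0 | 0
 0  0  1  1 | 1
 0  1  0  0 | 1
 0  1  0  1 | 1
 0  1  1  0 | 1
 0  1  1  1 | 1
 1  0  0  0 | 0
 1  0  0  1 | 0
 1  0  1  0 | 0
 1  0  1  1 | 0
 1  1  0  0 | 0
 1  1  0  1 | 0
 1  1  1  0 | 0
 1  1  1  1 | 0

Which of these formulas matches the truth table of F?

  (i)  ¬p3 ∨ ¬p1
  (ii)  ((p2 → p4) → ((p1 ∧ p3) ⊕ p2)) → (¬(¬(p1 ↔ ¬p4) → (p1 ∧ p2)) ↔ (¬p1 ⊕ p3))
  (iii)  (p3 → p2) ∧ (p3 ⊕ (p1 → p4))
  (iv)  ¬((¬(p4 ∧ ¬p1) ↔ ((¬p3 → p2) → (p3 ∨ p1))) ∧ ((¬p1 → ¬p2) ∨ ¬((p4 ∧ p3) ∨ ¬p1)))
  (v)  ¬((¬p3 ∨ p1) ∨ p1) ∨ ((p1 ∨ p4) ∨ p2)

iv

(i): at (0,0,0,0) it gives 1, but F = 0 — eliminated.
(ii): at (0,0,0,0) it gives 1, but F = 0 — eliminated.
(iii): at (0,0,0,0) it gives 1, but F = 0 — eliminated.
(v): at (0,0,1,0) it gives 1, but F = 0 — eliminated.
(iv) is the remaining candidate, and it agrees with F on all 16 inputs.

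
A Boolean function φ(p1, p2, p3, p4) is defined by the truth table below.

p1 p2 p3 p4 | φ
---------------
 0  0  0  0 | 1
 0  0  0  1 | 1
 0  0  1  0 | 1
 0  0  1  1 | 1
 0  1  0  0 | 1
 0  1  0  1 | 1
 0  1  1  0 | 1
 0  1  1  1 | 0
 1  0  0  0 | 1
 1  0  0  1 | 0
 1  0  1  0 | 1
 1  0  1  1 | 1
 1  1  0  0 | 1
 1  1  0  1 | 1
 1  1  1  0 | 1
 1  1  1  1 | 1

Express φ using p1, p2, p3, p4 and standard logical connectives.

φ(p1, p2, p3, p4) = NOT ((((NOT p1 AND p2) AND p3) AND p4) OR (((p1 AND NOT p2) AND NOT p3) AND p4))

The 0-rows are (0,1,1,1), (1,0,0,1). Take each as a conjunction (¬p1·p2·p3·p4, p1·¬p2·¬p3·p4), form their disjunction, and complement — that gives a formula that is 1 everywhere φ is.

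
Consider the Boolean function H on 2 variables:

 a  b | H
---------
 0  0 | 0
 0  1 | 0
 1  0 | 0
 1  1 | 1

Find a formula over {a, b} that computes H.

H(a, b) = a AND b

The output is 1 only when every input is 1 — the AND of all inputs.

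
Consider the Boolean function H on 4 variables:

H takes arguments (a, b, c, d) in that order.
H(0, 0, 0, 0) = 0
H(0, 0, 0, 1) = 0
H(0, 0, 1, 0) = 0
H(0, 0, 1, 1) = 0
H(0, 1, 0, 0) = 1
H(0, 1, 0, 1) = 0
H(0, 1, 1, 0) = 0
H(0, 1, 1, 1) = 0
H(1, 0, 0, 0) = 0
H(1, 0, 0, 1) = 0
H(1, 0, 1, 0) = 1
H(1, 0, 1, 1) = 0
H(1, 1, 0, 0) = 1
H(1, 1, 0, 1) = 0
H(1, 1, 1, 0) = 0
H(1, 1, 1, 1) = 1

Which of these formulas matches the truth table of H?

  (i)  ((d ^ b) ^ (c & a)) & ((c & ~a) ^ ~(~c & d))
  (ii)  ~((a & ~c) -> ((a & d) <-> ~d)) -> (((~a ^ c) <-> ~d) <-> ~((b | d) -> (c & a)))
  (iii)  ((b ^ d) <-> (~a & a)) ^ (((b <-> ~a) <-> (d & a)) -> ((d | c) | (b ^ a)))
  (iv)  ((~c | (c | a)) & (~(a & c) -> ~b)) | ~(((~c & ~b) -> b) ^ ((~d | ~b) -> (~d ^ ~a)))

i

(ii) disagrees with H on (0,0,0,0) (formula → 1, table → 0); rule it out.
(iii) disagrees with H on (0,0,0,0) (formula → 1, table → 0); rule it out.
(iv) disagrees with H on (0,0,0,0) (formula → 1, table → 0); rule it out.
That leaves (i). Evaluating it on every row reproduces the table of H exactly.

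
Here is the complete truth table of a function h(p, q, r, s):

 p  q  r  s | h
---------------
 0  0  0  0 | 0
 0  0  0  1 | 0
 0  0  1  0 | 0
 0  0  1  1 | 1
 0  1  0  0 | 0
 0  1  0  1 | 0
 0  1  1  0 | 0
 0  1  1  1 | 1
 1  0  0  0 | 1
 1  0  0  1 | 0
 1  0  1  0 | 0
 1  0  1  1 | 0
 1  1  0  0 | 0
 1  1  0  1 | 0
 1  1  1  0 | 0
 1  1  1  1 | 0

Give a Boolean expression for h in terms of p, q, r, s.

The 1-rows are (0,0,1,1), (0,1,1,1), (1,0,0,0). Each contributes one minterm — ¬p·¬q·r·s; ¬p·q·r·s; p·¬q·¬r·¬s — and their disjunction is a sum-of-products form of h.

h(p, q, r, s) = ((((¬p ∧ ¬q) ∧ r) ∧ s) ∨ (((¬p ∧ q) ∧ r) ∧ s)) ∨ (((p ∧ ¬q) ∧ ¬r) ∧ ¬s)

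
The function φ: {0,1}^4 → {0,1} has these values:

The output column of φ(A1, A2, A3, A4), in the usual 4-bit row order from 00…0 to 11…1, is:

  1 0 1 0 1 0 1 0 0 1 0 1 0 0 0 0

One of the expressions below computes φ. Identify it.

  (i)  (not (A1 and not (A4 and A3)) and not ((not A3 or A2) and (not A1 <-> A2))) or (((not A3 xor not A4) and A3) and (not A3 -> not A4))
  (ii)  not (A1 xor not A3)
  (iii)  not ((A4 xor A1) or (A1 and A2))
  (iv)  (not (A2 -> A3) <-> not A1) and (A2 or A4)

(i) fails at (0,0,0,1): the formula yields 1, φ is 0.
(ii) fails at (0,0,0,0): the formula yields 0, φ is 1.
(iv) fails at (0,0,0,0): the formula yields 0, φ is 1.
Only (iii) survives; checking it on all 16 rows confirms it matches φ.

iii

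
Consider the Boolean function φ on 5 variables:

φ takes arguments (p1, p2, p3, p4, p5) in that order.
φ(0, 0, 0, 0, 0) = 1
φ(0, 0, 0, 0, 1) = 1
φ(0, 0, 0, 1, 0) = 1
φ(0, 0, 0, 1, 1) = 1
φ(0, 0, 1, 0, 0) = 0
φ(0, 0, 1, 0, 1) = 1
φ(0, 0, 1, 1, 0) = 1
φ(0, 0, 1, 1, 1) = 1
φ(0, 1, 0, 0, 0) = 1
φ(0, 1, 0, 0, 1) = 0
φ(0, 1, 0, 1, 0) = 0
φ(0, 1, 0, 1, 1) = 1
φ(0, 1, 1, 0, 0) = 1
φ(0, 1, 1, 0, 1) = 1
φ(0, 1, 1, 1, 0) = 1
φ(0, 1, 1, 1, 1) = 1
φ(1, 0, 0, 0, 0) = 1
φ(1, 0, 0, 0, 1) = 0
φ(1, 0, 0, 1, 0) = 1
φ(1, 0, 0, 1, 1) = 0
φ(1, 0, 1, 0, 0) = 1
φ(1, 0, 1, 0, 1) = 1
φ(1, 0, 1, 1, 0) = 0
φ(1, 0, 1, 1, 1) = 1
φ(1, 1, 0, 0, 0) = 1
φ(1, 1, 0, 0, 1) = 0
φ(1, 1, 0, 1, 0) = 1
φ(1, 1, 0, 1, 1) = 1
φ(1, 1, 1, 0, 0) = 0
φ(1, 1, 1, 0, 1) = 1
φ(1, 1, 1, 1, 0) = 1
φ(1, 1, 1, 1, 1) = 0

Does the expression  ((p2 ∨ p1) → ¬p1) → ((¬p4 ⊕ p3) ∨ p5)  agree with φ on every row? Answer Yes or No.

No

Check the formula against φ row by row:
  p1=0, p2=0, p3=0, p4=0, p5=0: formula gives 1, φ = 1 ✓
  p1=0, p2=0, p3=0, p4=0, p5=1: formula gives 1, φ = 1 ✓
  p1=0, p2=0, p3=0, p4=1, p5=0: formula gives 0, but φ = 1 ✗
Row (0,0,0,1,0) is a counterexample, so the formula is not equivalent to φ.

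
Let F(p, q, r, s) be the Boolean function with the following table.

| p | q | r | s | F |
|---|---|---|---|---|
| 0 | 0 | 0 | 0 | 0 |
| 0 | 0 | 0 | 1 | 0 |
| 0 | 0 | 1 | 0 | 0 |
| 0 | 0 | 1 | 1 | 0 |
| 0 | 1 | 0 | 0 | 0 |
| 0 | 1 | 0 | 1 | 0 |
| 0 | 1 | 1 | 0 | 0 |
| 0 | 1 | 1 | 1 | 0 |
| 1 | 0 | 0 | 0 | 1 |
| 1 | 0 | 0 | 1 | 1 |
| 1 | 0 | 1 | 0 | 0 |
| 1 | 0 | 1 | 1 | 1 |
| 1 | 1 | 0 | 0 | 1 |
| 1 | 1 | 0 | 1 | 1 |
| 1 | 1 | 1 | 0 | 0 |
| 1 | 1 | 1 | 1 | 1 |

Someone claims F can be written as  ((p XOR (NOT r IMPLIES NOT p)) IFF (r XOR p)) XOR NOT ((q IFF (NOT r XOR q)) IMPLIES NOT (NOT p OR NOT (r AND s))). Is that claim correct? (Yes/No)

Yes

Test each input against both F and the formula:
  p=0, q=0, r=0, s=0: formula gives 0, F = 0 ✓
  p=0, q=0, r=0, s=1: formula gives 0, F = 0 ✓
  p=0, q=0, r=1, s=0: formula gives 0, F = 0 ✓
  p=0, q=0, r=1, s=1: formula gives 0, F = 0 ✓
  … (the remaining 12 rows also agree.)
No disagreement on any input; they are logically equivalent.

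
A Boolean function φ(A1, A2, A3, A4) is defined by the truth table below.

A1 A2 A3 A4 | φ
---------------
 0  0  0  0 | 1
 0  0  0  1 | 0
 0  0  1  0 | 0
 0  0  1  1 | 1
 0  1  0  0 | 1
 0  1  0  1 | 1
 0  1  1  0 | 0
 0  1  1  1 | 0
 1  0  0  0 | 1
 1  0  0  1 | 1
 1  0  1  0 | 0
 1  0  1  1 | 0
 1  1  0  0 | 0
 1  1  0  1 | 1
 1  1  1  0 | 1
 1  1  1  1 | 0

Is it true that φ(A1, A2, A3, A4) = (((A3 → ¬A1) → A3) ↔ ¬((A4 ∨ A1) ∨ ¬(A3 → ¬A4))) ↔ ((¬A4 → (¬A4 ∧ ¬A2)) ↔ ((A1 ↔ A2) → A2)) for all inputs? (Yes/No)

Yes

Check the formula against φ row by row:
  A1=0, A2=0, A3=0, A4=0: formula gives 1, φ = 1 ✓
  A1=0, A2=0, A3=0, A4=1: formula gives 0, φ = 0 ✓
  A1=0, A2=0, A3=1, A4=0: formula gives 0, φ = 0 ✓
  A1=0, A2=0, A3=1, A4=1: formula gives 1, φ = 1 ✓
  …and likewise for the remaining 12 rows.
All 16 rows match — the expression computes φ exactly.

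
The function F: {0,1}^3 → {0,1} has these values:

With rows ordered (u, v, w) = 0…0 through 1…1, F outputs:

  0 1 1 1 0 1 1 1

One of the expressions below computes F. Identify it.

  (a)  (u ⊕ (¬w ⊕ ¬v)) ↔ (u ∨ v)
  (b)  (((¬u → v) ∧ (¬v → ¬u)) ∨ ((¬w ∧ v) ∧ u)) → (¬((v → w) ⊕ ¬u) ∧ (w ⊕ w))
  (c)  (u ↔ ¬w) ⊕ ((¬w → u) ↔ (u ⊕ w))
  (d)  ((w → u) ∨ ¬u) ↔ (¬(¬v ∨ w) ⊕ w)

d

(a): at (0,0,0) it gives 1, but F = 0 — eliminated.
(b): at (0,0,0) it gives 1, but F = 0 — eliminated.
(c): at (0,0,0) it gives 1, but F = 0 — eliminated.
That leaves (d). Evaluating it on every row reproduces the table of F exactly.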